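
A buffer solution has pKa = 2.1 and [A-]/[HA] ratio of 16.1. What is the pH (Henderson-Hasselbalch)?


pH = pKa + log10([A-]/[HA])
pH = 2.1 + log10(16.1)
pH = 3.3068

3.3068


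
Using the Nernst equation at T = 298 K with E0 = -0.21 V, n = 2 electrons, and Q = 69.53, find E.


E = E0 - (RT/nF) * ln(Q)
E = -0.21 - (8.314 * 298 / (2 * 96485)) * ln(69.53)
E = -0.2645 V

-0.2645 V


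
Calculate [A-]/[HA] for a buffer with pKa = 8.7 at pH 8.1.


[A-]/[HA] = 10^(pH - pKa)
= 10^(8.1 - 8.7)
= 0.2512

0.2512


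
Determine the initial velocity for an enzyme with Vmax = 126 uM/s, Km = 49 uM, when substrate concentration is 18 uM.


v = Vmax * [S] / (Km + [S])
v = 126 * 18 / (49 + 18)
v = 33.8507 uM/s

33.8507 uM/s


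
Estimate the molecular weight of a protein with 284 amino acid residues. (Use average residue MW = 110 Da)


MW = n_residues * 110 Da
MW = 284 * 110
MW = 31240 Da

31240 Da


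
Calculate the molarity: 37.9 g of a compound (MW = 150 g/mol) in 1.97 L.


C = (mass / MW) / volume
C = (37.9 / 150) / 1.97
C = 0.1283 M

0.1283 M


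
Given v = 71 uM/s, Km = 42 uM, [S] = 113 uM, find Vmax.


Vmax = v * (Km + [S]) / [S]
Vmax = 71 * (42 + 113) / 113
Vmax = 97.3894 uM/s

97.3894 uM/s


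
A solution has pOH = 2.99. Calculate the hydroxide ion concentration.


[OH-] = 10^(-pOH)
[OH-] = 10^(-2.99)
[OH-] = 0.001 M

0.001 M


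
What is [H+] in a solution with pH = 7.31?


[H+] = 10^(-pH)
[H+] = 10^(-7.31)
[H+] = 4.898e-08 M

4.898e-08 M


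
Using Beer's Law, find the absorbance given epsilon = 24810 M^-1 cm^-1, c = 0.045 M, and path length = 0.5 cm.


A = epsilon * c * l
A = 24810 * 0.045 * 0.5
A = 558.225

558.225


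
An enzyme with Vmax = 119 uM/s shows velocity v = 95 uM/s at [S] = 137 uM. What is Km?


Km = [S] * (Vmax - v) / v
Km = 137 * (119 - 95) / 95
Km = 34.6105 uM

34.6105 uM


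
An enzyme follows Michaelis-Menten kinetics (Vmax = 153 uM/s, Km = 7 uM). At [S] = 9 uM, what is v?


v = Vmax * [S] / (Km + [S])
v = 153 * 9 / (7 + 9)
v = 86.0625 uM/s

86.0625 uM/s


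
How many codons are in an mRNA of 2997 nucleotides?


codons = nucleotides / 3
codons = 2997 / 3 = 999

999


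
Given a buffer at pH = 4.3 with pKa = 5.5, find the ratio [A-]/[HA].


[A-]/[HA] = 10^(pH - pKa)
= 10^(4.3 - 5.5)
= 0.0631

0.0631


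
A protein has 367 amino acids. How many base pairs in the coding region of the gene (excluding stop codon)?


Each amino acid = 1 codon = 3 bp
bp = 367 * 3 = 1101 bp

1101 bp


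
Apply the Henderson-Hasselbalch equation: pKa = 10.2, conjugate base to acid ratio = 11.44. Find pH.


pH = pKa + log10([A-]/[HA])
pH = 10.2 + log10(11.44)
pH = 11.2584

11.2584


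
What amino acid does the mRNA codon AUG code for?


Standard genetic code lookup.
Codon AUG -> Met (start)

Met (start)


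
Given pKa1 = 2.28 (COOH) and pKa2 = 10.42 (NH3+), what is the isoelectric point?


pI = (pKa1 + pKa2) / 2
pI = (2.28 + 10.42) / 2
pI = 6.35

6.35


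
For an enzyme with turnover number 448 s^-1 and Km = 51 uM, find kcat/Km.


Catalytic efficiency = kcat / Km
= 448 / 51
= 8.7843 uM^-1*s^-1

8.7843 uM^-1*s^-1


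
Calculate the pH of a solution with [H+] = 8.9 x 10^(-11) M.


pH = -log10([H+])
pH = -log10(8.9 x 10^(-11))
pH = 10.0506

10.0506


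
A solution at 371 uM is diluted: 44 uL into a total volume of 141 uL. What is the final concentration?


C2 = C1 * V1 / V2
C2 = 371 * 44 / 141
C2 = 115.773 uM

115.773 uM


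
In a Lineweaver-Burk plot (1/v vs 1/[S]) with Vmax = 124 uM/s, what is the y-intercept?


y-intercept = 1/Vmax
= 1/124
= 0.0081 s/uM

0.0081 s/uM


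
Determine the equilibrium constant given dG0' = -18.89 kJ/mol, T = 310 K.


Keq = exp(-dG0 * 1000 / (R * T))
Keq = exp(-(-18.89) * 1000 / (8.314 * 310))
Keq = 1524.2564

1524.2564


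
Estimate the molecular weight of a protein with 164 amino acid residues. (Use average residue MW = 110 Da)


MW = n_residues * 110 Da
MW = 164 * 110
MW = 18040 Da

18040 Da


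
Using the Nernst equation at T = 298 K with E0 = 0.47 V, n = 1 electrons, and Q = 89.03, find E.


E = E0 - (RT/nF) * ln(Q)
E = 0.47 - (8.314 * 298 / (1 * 96485)) * ln(89.03)
E = 0.3547 V

0.3547 V


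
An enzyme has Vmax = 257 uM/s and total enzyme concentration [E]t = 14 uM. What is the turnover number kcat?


kcat = Vmax / [E]t
kcat = 257 / 14
kcat = 18.3571 s^-1

18.3571 s^-1


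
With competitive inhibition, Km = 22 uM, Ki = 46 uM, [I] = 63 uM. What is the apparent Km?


Km_app = Km * (1 + [I]/Ki)
Km_app = 22 * (1 + 63/46)
Km_app = 52.1304 uM

52.1304 uM


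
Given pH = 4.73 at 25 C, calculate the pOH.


pOH = 14 - pH
pOH = 14 - 4.73
pOH = 9.27

9.27


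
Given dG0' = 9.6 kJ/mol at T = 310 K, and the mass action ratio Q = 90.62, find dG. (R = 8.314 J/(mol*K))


dG = dG0' + RT * ln(Q) / 1000
dG = 9.6 + 8.314 * 310 * ln(90.62) / 1000
dG = 21.2152 kJ/mol

21.2152 kJ/mol


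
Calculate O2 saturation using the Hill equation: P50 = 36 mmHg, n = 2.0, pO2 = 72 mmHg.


Y = pO2^n / (P50^n + pO2^n)
Y = 72^2.0 / (36^2.0 + 72^2.0)
Y = 80.0%

80.0%


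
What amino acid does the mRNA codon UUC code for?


Standard genetic code lookup.
Codon UUC -> Phe

Phe


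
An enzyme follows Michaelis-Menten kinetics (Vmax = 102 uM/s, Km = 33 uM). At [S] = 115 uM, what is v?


v = Vmax * [S] / (Km + [S])
v = 102 * 115 / (33 + 115)
v = 79.2568 uM/s

79.2568 uM/s


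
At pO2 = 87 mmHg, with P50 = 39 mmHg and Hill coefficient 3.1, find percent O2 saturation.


Y = pO2^n / (P50^n + pO2^n)
Y = 87^3.1 / (39^3.1 + 87^3.1)
Y = 92.32%

92.32%


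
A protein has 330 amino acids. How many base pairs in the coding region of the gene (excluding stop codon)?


Each amino acid = 1 codon = 3 bp
bp = 330 * 3 = 990 bp

990 bp


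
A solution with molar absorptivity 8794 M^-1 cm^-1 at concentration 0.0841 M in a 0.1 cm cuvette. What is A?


A = epsilon * c * l
A = 8794 * 0.0841 * 0.1
A = 73.9575

73.9575


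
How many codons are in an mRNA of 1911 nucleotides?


codons = nucleotides / 3
codons = 1911 / 3 = 637

637


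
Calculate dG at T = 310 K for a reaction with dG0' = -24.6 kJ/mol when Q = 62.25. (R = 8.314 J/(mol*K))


dG = dG0' + RT * ln(Q) / 1000
dG = -24.6 + 8.314 * 310 * ln(62.25) / 1000
dG = -13.9526 kJ/mol

-13.9526 kJ/mol


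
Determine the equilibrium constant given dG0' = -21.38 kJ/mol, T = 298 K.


Keq = exp(-dG0 * 1000 / (R * T))
Keq = exp(-(-21.38) * 1000 / (8.314 * 298))
Keq = 5593.8117

5593.8117


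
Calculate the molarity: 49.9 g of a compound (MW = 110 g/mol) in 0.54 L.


C = (mass / MW) / volume
C = (49.9 / 110) / 0.54
C = 0.8401 M

0.8401 M


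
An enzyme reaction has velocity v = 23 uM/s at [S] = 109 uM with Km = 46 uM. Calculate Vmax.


Vmax = v * (Km + [S]) / [S]
Vmax = 23 * (46 + 109) / 109
Vmax = 32.7064 uM/s

32.7064 uM/s


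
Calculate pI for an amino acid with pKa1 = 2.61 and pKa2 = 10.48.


pI = (pKa1 + pKa2) / 2
pI = (2.61 + 10.48) / 2
pI = 6.545

6.545


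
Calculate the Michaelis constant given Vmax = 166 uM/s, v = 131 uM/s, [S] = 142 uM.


Km = [S] * (Vmax - v) / v
Km = 142 * (166 - 131) / 131
Km = 37.9389 uM

37.9389 uM


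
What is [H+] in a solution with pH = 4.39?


[H+] = 10^(-pH)
[H+] = 10^(-4.39)
[H+] = 4.074e-05 M

4.074e-05 M


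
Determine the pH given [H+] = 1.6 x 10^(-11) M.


pH = -log10([H+])
pH = -log10(1.6 x 10^(-11))
pH = 10.7959

10.7959


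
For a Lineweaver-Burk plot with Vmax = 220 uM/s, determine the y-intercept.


y-intercept = 1/Vmax
= 1/220
= 0.0045 s/uM

0.0045 s/uM


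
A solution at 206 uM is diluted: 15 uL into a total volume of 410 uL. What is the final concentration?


C2 = C1 * V1 / V2
C2 = 206 * 15 / 410
C2 = 7.5366 uM

7.5366 uM


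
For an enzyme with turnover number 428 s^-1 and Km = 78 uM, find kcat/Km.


Catalytic efficiency = kcat / Km
= 428 / 78
= 5.4872 uM^-1*s^-1

5.4872 uM^-1*s^-1


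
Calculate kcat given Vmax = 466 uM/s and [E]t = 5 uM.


kcat = Vmax / [E]t
kcat = 466 / 5
kcat = 93.2 s^-1

93.2 s^-1


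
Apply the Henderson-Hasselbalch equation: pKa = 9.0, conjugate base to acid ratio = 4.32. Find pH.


pH = pKa + log10([A-]/[HA])
pH = 9.0 + log10(4.32)
pH = 9.6355

9.6355


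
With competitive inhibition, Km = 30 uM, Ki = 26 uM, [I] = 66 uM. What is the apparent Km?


Km_app = Km * (1 + [I]/Ki)
Km_app = 30 * (1 + 66/26)
Km_app = 106.1538 uM

106.1538 uM


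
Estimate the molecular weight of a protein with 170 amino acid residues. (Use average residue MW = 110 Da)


MW = n_residues * 110 Da
MW = 170 * 110
MW = 18700 Da

18700 Da


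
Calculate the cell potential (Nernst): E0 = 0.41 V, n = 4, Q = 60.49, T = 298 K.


E = E0 - (RT/nF) * ln(Q)
E = 0.41 - (8.314 * 298 / (4 * 96485)) * ln(60.49)
E = 0.3837 V

0.3837 V


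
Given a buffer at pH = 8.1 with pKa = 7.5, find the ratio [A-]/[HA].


[A-]/[HA] = 10^(pH - pKa)
= 10^(8.1 - 7.5)
= 3.9811

3.9811


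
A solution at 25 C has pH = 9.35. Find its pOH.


pOH = 14 - pH
pOH = 14 - 9.35
pOH = 4.65

4.65


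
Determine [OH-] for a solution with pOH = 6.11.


[OH-] = 10^(-pOH)
[OH-] = 10^(-6.11)
[OH-] = 7.762e-07 M

7.762e-07 M


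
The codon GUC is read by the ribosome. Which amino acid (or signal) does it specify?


Standard genetic code lookup.
Codon GUC -> Val

Val


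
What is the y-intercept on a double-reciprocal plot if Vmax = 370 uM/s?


y-intercept = 1/Vmax
= 1/370
= 0.0027 s/uM

0.0027 s/uM


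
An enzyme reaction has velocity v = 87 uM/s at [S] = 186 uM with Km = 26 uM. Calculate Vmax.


Vmax = v * (Km + [S]) / [S]
Vmax = 87 * (26 + 186) / 186
Vmax = 99.1613 uM/s

99.1613 uM/s


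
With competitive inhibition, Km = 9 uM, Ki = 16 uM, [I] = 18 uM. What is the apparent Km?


Km_app = Km * (1 + [I]/Ki)
Km_app = 9 * (1 + 18/16)
Km_app = 19.125 uM

19.125 uM


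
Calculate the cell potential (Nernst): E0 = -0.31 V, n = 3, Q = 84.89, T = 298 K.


E = E0 - (RT/nF) * ln(Q)
E = -0.31 - (8.314 * 298 / (3 * 96485)) * ln(84.89)
E = -0.348 V

-0.348 V


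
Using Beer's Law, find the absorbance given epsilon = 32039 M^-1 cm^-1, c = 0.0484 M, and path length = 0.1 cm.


A = epsilon * c * l
A = 32039 * 0.0484 * 0.1
A = 155.0688

155.0688


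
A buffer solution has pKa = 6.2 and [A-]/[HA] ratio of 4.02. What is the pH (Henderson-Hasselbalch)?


pH = pKa + log10([A-]/[HA])
pH = 6.2 + log10(4.02)
pH = 6.8042

6.8042


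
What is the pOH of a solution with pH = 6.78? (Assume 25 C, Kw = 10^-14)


pOH = 14 - pH
pOH = 14 - 6.78
pOH = 7.22

7.22


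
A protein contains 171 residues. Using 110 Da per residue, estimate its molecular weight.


MW = n_residues * 110 Da
MW = 171 * 110
MW = 18810 Da

18810 Da


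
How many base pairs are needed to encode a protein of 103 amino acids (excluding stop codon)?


Each amino acid = 1 codon = 3 bp
bp = 103 * 3 = 309 bp

309 bp


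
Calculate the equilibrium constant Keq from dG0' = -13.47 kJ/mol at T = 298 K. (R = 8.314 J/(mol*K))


Keq = exp(-dG0 * 1000 / (R * T))
Keq = exp(-(-13.47) * 1000 / (8.314 * 298))
Keq = 229.7001

229.7001


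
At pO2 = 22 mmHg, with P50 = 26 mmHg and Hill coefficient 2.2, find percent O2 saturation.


Y = pO2^n / (P50^n + pO2^n)
Y = 22^2.2 / (26^2.2 + 22^2.2)
Y = 40.91%

40.91%


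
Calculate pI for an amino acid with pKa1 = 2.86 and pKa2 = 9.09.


pI = (pKa1 + pKa2) / 2
pI = (2.86 + 9.09) / 2
pI = 5.975

5.975


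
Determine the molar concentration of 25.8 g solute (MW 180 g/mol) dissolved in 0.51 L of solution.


C = (mass / MW) / volume
C = (25.8 / 180) / 0.51
C = 0.281 M

0.281 M


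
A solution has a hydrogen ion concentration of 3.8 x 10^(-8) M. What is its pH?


pH = -log10([H+])
pH = -log10(3.8 x 10^(-8))
pH = 7.4202

7.4202


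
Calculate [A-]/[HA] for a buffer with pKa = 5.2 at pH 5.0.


[A-]/[HA] = 10^(pH - pKa)
= 10^(5.0 - 5.2)
= 0.631

0.631


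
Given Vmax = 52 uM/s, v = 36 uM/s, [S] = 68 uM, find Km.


Km = [S] * (Vmax - v) / v
Km = 68 * (52 - 36) / 36
Km = 30.2222 uM

30.2222 uM


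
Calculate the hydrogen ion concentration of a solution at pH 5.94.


[H+] = 10^(-pH)
[H+] = 10^(-5.94)
[H+] = 1.148e-06 M

1.148e-06 M


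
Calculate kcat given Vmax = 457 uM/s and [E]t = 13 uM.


kcat = Vmax / [E]t
kcat = 457 / 13
kcat = 35.1538 s^-1

35.1538 s^-1


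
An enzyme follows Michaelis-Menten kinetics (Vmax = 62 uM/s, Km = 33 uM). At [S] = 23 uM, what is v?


v = Vmax * [S] / (Km + [S])
v = 62 * 23 / (33 + 23)
v = 25.4643 uM/s

25.4643 uM/s


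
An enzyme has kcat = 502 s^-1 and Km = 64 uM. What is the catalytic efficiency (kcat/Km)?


Catalytic efficiency = kcat / Km
= 502 / 64
= 7.8438 uM^-1*s^-1

7.8438 uM^-1*s^-1


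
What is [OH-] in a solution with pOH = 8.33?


[OH-] = 10^(-pOH)
[OH-] = 10^(-8.33)
[OH-] = 4.677e-09 M

4.677e-09 M


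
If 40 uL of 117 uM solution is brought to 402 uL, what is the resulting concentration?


C2 = C1 * V1 / V2
C2 = 117 * 40 / 402
C2 = 11.6418 uM

11.6418 uM


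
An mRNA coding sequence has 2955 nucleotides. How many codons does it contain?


codons = nucleotides / 3
codons = 2955 / 3 = 985

985


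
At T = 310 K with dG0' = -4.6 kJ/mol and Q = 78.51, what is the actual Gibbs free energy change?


dG = dG0' + RT * ln(Q) / 1000
dG = -4.6 + 8.314 * 310 * ln(78.51) / 1000
dG = 6.6455 kJ/mol

6.6455 kJ/mol


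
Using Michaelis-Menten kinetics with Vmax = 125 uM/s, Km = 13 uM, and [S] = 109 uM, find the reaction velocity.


v = Vmax * [S] / (Km + [S])
v = 125 * 109 / (13 + 109)
v = 111.6803 uM/s

111.6803 uM/s


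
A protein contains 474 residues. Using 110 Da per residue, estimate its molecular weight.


MW = n_residues * 110 Da
MW = 474 * 110
MW = 52140 Da

52140 Da


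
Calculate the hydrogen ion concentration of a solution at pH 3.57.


[H+] = 10^(-pH)
[H+] = 10^(-3.57)
[H+] = 2.692e-04 M

2.692e-04 M


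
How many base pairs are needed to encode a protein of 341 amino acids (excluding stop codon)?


Each amino acid = 1 codon = 3 bp
bp = 341 * 3 = 1023 bp

1023 bp


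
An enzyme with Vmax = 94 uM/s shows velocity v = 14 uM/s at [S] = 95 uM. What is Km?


Km = [S] * (Vmax - v) / v
Km = 95 * (94 - 14) / 14
Km = 542.8571 uM

542.8571 uM


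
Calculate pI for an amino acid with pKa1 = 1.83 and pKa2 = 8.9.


pI = (pKa1 + pKa2) / 2
pI = (1.83 + 8.9) / 2
pI = 5.365

5.365


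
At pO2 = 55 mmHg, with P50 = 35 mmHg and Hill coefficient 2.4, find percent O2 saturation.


Y = pO2^n / (P50^n + pO2^n)
Y = 55^2.4 / (35^2.4 + 55^2.4)
Y = 74.74%

74.74%


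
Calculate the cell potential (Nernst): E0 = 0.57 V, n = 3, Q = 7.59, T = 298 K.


E = E0 - (RT/nF) * ln(Q)
E = 0.57 - (8.314 * 298 / (3 * 96485)) * ln(7.59)
E = 0.5527 V

0.5527 V


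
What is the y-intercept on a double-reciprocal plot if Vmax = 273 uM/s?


y-intercept = 1/Vmax
= 1/273
= 0.0037 s/uM

0.0037 s/uM


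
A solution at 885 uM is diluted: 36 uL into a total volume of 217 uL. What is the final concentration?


C2 = C1 * V1 / V2
C2 = 885 * 36 / 217
C2 = 146.8203 uM

146.8203 uM


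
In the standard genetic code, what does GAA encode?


Standard genetic code lookup.
Codon GAA -> Glu

Glu


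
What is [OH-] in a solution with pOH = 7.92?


[OH-] = 10^(-pOH)
[OH-] = 10^(-7.92)
[OH-] = 1.202e-08 M

1.202e-08 M


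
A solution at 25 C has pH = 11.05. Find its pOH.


pOH = 14 - pH
pOH = 14 - 11.05
pOH = 2.95

2.95


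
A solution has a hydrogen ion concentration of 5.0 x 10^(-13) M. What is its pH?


pH = -log10([H+])
pH = -log10(5.0 x 10^(-13))
pH = 12.301

12.301


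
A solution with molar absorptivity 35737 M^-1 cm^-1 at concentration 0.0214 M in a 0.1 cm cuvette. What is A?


A = epsilon * c * l
A = 35737 * 0.0214 * 0.1
A = 76.4772

76.4772


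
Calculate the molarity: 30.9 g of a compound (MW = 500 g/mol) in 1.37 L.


C = (mass / MW) / volume
C = (30.9 / 500) / 1.37
C = 0.0451 M

0.0451 M


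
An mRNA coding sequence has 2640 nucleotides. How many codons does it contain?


codons = nucleotides / 3
codons = 2640 / 3 = 880

880


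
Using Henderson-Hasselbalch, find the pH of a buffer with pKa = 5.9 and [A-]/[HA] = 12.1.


pH = pKa + log10([A-]/[HA])
pH = 5.9 + log10(12.1)
pH = 6.9828

6.9828


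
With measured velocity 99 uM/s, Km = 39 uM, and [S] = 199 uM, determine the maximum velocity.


Vmax = v * (Km + [S]) / [S]
Vmax = 99 * (39 + 199) / 199
Vmax = 118.402 uM/s

118.402 uM/s


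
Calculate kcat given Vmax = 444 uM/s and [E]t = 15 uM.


kcat = Vmax / [E]t
kcat = 444 / 15
kcat = 29.6 s^-1

29.6 s^-1


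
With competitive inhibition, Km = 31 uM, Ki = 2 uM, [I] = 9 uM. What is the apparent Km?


Km_app = Km * (1 + [I]/Ki)
Km_app = 31 * (1 + 9/2)
Km_app = 170.5 uM

170.5 uM


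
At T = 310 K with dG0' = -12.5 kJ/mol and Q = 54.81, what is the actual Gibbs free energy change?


dG = dG0' + RT * ln(Q) / 1000
dG = -12.5 + 8.314 * 310 * ln(54.81) / 1000
dG = -2.1807 kJ/mol

-2.1807 kJ/mol


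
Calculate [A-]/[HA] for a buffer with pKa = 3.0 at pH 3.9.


[A-]/[HA] = 10^(pH - pKa)
= 10^(3.9 - 3.0)
= 7.9433

7.9433


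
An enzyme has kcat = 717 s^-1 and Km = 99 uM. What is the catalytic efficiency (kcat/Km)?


Catalytic efficiency = kcat / Km
= 717 / 99
= 7.2424 uM^-1*s^-1

7.2424 uM^-1*s^-1


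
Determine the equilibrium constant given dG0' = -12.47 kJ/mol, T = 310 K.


Keq = exp(-dG0 * 1000 / (R * T))
Keq = exp(-(-12.47) * 1000 / (8.314 * 310))
Keq = 126.2573

126.2573


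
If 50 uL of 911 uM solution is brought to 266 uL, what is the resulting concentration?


C2 = C1 * V1 / V2
C2 = 911 * 50 / 266
C2 = 171.2406 uM

171.2406 uM


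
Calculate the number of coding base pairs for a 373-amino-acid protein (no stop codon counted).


Each amino acid = 1 codon = 3 bp
bp = 373 * 3 = 1119 bp

1119 bp


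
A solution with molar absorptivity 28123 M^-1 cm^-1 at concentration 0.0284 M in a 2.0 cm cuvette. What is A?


A = epsilon * c * l
A = 28123 * 0.0284 * 2.0
A = 1597.3864

1597.3864


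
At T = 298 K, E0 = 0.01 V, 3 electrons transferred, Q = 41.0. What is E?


E = E0 - (RT/nF) * ln(Q)
E = 0.01 - (8.314 * 298 / (3 * 96485)) * ln(41.0)
E = -0.0218 V

-0.0218 V


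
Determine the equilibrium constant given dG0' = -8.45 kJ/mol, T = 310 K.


Keq = exp(-dG0 * 1000 / (R * T))
Keq = exp(-(-8.45) * 1000 / (8.314 * 310))
Keq = 26.5379

26.5379


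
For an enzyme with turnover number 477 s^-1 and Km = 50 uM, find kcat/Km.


Catalytic efficiency = kcat / Km
= 477 / 50
= 9.54 uM^-1*s^-1

9.54 uM^-1*s^-1


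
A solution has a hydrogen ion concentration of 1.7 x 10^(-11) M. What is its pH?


pH = -log10([H+])
pH = -log10(1.7 x 10^(-11))
pH = 10.7696

10.7696


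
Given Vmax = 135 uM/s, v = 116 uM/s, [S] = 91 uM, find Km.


Km = [S] * (Vmax - v) / v
Km = 91 * (135 - 116) / 116
Km = 14.9052 uM

14.9052 uM


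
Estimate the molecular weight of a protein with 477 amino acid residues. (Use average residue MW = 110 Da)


MW = n_residues * 110 Da
MW = 477 * 110
MW = 52470 Da

52470 Da


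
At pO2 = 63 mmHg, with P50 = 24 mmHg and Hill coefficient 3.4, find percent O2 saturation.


Y = pO2^n / (P50^n + pO2^n)
Y = 63^3.4 / (24^3.4 + 63^3.4)
Y = 96.38%

96.38%


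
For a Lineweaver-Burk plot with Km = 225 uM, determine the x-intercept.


x-intercept = -1/Km
= -1/225
= -0.0044 1/uM

-0.0044 1/uM


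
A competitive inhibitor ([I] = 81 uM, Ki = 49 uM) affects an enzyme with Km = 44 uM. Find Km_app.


Km_app = Km * (1 + [I]/Ki)
Km_app = 44 * (1 + 81/49)
Km_app = 116.7347 uM

116.7347 uM


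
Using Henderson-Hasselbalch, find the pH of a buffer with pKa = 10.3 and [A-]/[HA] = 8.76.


pH = pKa + log10([A-]/[HA])
pH = 10.3 + log10(8.76)
pH = 11.2425

11.2425


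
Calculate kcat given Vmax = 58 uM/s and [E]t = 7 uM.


kcat = Vmax / [E]t
kcat = 58 / 7
kcat = 8.2857 s^-1

8.2857 s^-1


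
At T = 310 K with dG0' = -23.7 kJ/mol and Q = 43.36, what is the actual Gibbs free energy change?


dG = dG0' + RT * ln(Q) / 1000
dG = -23.7 + 8.314 * 310 * ln(43.36) / 1000
dG = -13.9846 kJ/mol

-13.9846 kJ/mol


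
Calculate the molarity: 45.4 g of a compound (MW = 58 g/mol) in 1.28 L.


C = (mass / MW) / volume
C = (45.4 / 58) / 1.28
C = 0.6115 M

0.6115 M


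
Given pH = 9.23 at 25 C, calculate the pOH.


pOH = 14 - pH
pOH = 14 - 9.23
pOH = 4.77

4.77


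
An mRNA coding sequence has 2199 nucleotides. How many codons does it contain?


codons = nucleotides / 3
codons = 2199 / 3 = 733

733


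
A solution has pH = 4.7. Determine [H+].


[H+] = 10^(-pH)
[H+] = 10^(-4.7)
[H+] = 1.995e-05 M

1.995e-05 M


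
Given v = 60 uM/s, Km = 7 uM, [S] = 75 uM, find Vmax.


Vmax = v * (Km + [S]) / [S]
Vmax = 60 * (7 + 75) / 75
Vmax = 65.6 uM/s

65.6 uM/s


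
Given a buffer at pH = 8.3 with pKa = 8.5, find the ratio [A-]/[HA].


[A-]/[HA] = 10^(pH - pKa)
= 10^(8.3 - 8.5)
= 0.631

0.631


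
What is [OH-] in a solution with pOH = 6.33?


[OH-] = 10^(-pOH)
[OH-] = 10^(-6.33)
[OH-] = 4.677e-07 M

4.677e-07 M


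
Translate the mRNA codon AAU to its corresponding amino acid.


Standard genetic code lookup.
Codon AAU -> Asn

Asn


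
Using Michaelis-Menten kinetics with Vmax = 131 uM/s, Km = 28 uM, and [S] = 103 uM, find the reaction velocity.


v = Vmax * [S] / (Km + [S])
v = 131 * 103 / (28 + 103)
v = 103.0 uM/s

103.0 uM/s


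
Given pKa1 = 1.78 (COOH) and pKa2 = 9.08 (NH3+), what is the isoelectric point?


pI = (pKa1 + pKa2) / 2
pI = (1.78 + 9.08) / 2
pI = 5.43

5.43


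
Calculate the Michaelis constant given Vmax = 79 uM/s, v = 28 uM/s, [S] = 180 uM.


Km = [S] * (Vmax - v) / v
Km = 180 * (79 - 28) / 28
Km = 327.8571 uM

327.8571 uM


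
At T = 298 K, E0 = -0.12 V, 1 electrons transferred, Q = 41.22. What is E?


E = E0 - (RT/nF) * ln(Q)
E = -0.12 - (8.314 * 298 / (1 * 96485)) * ln(41.22)
E = -0.2155 V

-0.2155 V


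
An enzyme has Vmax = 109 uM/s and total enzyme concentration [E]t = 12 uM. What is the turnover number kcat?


kcat = Vmax / [E]t
kcat = 109 / 12
kcat = 9.0833 s^-1

9.0833 s^-1


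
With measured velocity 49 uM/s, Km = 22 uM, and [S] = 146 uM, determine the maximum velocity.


Vmax = v * (Km + [S]) / [S]
Vmax = 49 * (22 + 146) / 146
Vmax = 56.3836 uM/s

56.3836 uM/s


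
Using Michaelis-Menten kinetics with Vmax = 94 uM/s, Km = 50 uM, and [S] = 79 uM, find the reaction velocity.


v = Vmax * [S] / (Km + [S])
v = 94 * 79 / (50 + 79)
v = 57.5659 uM/s

57.5659 uM/s


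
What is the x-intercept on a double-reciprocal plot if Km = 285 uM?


x-intercept = -1/Km
= -1/285
= -0.0035 1/uM

-0.0035 1/uM


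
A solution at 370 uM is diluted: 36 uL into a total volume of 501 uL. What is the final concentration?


C2 = C1 * V1 / V2
C2 = 370 * 36 / 501
C2 = 26.5868 uM

26.5868 uM


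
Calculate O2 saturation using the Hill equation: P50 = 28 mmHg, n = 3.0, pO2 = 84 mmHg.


Y = pO2^n / (P50^n + pO2^n)
Y = 84^3.0 / (28^3.0 + 84^3.0)
Y = 96.43%

96.43%


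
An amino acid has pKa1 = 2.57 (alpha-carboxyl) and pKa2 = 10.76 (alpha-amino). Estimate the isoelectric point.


pI = (pKa1 + pKa2) / 2
pI = (2.57 + 10.76) / 2
pI = 6.665

6.665


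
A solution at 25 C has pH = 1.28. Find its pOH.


pOH = 14 - pH
pOH = 14 - 1.28
pOH = 12.72

12.72


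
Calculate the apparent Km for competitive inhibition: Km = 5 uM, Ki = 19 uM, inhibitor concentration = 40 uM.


Km_app = Km * (1 + [I]/Ki)
Km_app = 5 * (1 + 40/19)
Km_app = 15.5263 uM

15.5263 uM


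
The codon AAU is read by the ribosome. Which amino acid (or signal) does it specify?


Standard genetic code lookup.
Codon AAU -> Asn

Asn


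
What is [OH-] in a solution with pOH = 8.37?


[OH-] = 10^(-pOH)
[OH-] = 10^(-8.37)
[OH-] = 4.266e-09 M

4.266e-09 M


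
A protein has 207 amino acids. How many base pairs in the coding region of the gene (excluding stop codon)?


Each amino acid = 1 codon = 3 bp
bp = 207 * 3 = 621 bp

621 bp


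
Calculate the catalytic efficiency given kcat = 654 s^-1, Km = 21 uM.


Catalytic efficiency = kcat / Km
= 654 / 21
= 31.1429 uM^-1*s^-1

31.1429 uM^-1*s^-1


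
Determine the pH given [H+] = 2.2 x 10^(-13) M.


pH = -log10([H+])
pH = -log10(2.2 x 10^(-13))
pH = 12.6576

12.6576


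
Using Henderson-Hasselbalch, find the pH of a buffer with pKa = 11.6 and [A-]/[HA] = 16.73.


pH = pKa + log10([A-]/[HA])
pH = 11.6 + log10(16.73)
pH = 12.8235

12.8235


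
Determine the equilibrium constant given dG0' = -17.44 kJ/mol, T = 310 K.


Keq = exp(-dG0 * 1000 / (R * T))
Keq = exp(-(-17.44) * 1000 / (8.314 * 310))
Keq = 868.4121

868.4121


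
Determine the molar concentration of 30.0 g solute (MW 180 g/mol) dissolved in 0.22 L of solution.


C = (mass / MW) / volume
C = (30.0 / 180) / 0.22
C = 0.7576 M

0.7576 M


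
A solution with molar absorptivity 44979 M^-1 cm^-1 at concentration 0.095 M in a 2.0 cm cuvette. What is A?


A = epsilon * c * l
A = 44979 * 0.095 * 2.0
A = 8546.01

8546.01


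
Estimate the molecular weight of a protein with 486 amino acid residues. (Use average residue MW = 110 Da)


MW = n_residues * 110 Da
MW = 486 * 110
MW = 53460 Da

53460 Da


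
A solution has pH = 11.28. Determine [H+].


[H+] = 10^(-pH)
[H+] = 10^(-11.28)
[H+] = 5.248e-12 M

5.248e-12 M


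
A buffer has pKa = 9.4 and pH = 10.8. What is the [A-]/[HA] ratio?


[A-]/[HA] = 10^(pH - pKa)
= 10^(10.8 - 9.4)
= 25.1189

25.1189


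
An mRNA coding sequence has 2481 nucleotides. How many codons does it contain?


codons = nucleotides / 3
codons = 2481 / 3 = 827

827


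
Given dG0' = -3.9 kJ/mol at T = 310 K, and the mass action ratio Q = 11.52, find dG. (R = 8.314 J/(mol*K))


dG = dG0' + RT * ln(Q) / 1000
dG = -3.9 + 8.314 * 310 * ln(11.52) / 1000
dG = 2.3992 kJ/mol

2.3992 kJ/mol


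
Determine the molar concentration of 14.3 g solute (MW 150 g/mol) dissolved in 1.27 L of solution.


C = (mass / MW) / volume
C = (14.3 / 150) / 1.27
C = 0.0751 M

0.0751 M


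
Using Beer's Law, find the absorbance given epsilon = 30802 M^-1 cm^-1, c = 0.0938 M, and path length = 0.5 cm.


A = epsilon * c * l
A = 30802 * 0.0938 * 0.5
A = 1444.6138

1444.6138


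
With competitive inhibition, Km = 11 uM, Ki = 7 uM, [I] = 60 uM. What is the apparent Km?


Km_app = Km * (1 + [I]/Ki)
Km_app = 11 * (1 + 60/7)
Km_app = 105.2857 uM

105.2857 uM


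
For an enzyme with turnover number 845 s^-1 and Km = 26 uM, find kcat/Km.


Catalytic efficiency = kcat / Km
= 845 / 26
= 32.5 uM^-1*s^-1

32.5 uM^-1*s^-1


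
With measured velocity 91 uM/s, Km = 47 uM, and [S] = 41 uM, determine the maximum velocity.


Vmax = v * (Km + [S]) / [S]
Vmax = 91 * (47 + 41) / 41
Vmax = 195.3171 uM/s

195.3171 uM/s


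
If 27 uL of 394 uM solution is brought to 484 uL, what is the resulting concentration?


C2 = C1 * V1 / V2
C2 = 394 * 27 / 484
C2 = 21.9793 uM

21.9793 uM


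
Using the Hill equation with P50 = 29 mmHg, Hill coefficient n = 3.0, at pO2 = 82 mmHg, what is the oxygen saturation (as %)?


Y = pO2^n / (P50^n + pO2^n)
Y = 82^3.0 / (29^3.0 + 82^3.0)
Y = 95.76%

95.76%


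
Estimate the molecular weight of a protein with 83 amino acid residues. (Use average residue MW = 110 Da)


MW = n_residues * 110 Da
MW = 83 * 110
MW = 9130 Da

9130 Da


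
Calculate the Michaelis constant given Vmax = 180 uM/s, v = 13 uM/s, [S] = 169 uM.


Km = [S] * (Vmax - v) / v
Km = 169 * (180 - 13) / 13
Km = 2171.0 uM

2171.0 uM


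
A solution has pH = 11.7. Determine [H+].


[H+] = 10^(-pH)
[H+] = 10^(-11.7)
[H+] = 1.995e-12 M

1.995e-12 M


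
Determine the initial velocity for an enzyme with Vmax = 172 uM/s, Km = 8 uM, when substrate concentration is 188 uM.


v = Vmax * [S] / (Km + [S])
v = 172 * 188 / (8 + 188)
v = 164.9796 uM/s

164.9796 uM/s


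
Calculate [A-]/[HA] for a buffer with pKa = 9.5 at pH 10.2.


[A-]/[HA] = 10^(pH - pKa)
= 10^(10.2 - 9.5)
= 5.0119

5.0119


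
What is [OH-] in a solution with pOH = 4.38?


[OH-] = 10^(-pOH)
[OH-] = 10^(-4.38)
[OH-] = 4.169e-05 M

4.169e-05 M


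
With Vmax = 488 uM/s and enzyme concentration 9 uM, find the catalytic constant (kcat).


kcat = Vmax / [E]t
kcat = 488 / 9
kcat = 54.2222 s^-1

54.2222 s^-1


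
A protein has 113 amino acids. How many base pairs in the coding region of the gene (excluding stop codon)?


Each amino acid = 1 codon = 3 bp
bp = 113 * 3 = 339 bp

339 bp


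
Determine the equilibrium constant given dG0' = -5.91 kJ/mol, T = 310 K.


Keq = exp(-dG0 * 1000 / (R * T))
Keq = exp(-(-5.91) * 1000 / (8.314 * 310))
Keq = 9.9052

9.9052


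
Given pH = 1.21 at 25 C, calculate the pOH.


pOH = 14 - pH
pOH = 14 - 1.21
pOH = 12.79

12.79


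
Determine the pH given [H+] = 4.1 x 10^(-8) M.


pH = -log10([H+])
pH = -log10(4.1 x 10^(-8))
pH = 7.3872

7.3872


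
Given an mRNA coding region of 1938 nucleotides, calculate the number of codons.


codons = nucleotides / 3
codons = 1938 / 3 = 646

646


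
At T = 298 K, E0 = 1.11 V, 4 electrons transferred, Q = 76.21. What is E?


E = E0 - (RT/nF) * ln(Q)
E = 1.11 - (8.314 * 298 / (4 * 96485)) * ln(76.21)
E = 1.0822 V

1.0822 V


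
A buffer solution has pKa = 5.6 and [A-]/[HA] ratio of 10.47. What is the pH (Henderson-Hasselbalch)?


pH = pKa + log10([A-]/[HA])
pH = 5.6 + log10(10.47)
pH = 6.6199

6.6199


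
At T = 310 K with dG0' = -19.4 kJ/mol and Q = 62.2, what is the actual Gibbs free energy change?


dG = dG0' + RT * ln(Q) / 1000
dG = -19.4 + 8.314 * 310 * ln(62.2) / 1000
dG = -8.7547 kJ/mol

-8.7547 kJ/mol


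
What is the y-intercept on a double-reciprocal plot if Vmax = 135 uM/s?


y-intercept = 1/Vmax
= 1/135
= 0.0074 s/uM

0.0074 s/uM


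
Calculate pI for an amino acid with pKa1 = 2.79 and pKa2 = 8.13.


pI = (pKa1 + pKa2) / 2
pI = (2.79 + 8.13) / 2
pI = 5.46

5.46


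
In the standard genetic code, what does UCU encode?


Standard genetic code lookup.
Codon UCU -> Ser

Ser


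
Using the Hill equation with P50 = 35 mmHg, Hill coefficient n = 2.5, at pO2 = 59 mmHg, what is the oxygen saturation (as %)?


Y = pO2^n / (P50^n + pO2^n)
Y = 59^2.5 / (35^2.5 + 59^2.5)
Y = 78.68%

78.68%


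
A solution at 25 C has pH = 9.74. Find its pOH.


pOH = 14 - pH
pOH = 14 - 9.74
pOH = 4.26

4.26


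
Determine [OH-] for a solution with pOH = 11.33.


[OH-] = 10^(-pOH)
[OH-] = 10^(-11.33)
[OH-] = 4.677e-12 M

4.677e-12 M


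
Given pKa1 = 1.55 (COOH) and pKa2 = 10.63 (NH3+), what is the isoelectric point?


pI = (pKa1 + pKa2) / 2
pI = (1.55 + 10.63) / 2
pI = 6.09

6.09


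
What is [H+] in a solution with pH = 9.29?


[H+] = 10^(-pH)
[H+] = 10^(-9.29)
[H+] = 5.129e-10 M

5.129e-10 M


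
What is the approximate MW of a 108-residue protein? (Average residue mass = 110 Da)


MW = n_residues * 110 Da
MW = 108 * 110
MW = 11880 Da

11880 Da


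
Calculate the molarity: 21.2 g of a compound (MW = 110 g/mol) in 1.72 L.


C = (mass / MW) / volume
C = (21.2 / 110) / 1.72
C = 0.1121 M

0.1121 M


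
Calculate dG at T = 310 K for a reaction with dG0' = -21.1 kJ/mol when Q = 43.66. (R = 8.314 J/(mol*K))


dG = dG0' + RT * ln(Q) / 1000
dG = -21.1 + 8.314 * 310 * ln(43.66) / 1000
dG = -11.3668 kJ/mol

-11.3668 kJ/mol


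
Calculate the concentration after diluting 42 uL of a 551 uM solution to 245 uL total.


C2 = C1 * V1 / V2
C2 = 551 * 42 / 245
C2 = 94.4571 uM

94.4571 uM


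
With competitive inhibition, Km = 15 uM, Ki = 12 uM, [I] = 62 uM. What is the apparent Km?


Km_app = Km * (1 + [I]/Ki)
Km_app = 15 * (1 + 62/12)
Km_app = 92.5 uM

92.5 uM


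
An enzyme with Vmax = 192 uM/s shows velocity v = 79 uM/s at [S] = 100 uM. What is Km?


Km = [S] * (Vmax - v) / v
Km = 100 * (192 - 79) / 79
Km = 143.038 uM

143.038 uM


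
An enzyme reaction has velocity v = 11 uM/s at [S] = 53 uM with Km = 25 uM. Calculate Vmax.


Vmax = v * (Km + [S]) / [S]
Vmax = 11 * (25 + 53) / 53
Vmax = 16.1887 uM/s

16.1887 uM/s


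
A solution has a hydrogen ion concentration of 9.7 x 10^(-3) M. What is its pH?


pH = -log10([H+])
pH = -log10(9.7 x 10^(-3))
pH = 2.0132

2.0132


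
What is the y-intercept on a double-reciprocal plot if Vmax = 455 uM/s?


y-intercept = 1/Vmax
= 1/455
= 0.0022 s/uM

0.0022 s/uM


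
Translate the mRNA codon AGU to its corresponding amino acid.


Standard genetic code lookup.
Codon AGU -> Ser

Ser


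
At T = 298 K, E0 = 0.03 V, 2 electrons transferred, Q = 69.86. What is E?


E = E0 - (RT/nF) * ln(Q)
E = 0.03 - (8.314 * 298 / (2 * 96485)) * ln(69.86)
E = -0.0245 V

-0.0245 V


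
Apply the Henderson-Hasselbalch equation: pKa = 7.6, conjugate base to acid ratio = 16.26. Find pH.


pH = pKa + log10([A-]/[HA])
pH = 7.6 + log10(16.26)
pH = 8.8111

8.8111


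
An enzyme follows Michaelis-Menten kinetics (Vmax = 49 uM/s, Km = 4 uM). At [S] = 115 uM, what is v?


v = Vmax * [S] / (Km + [S])
v = 49 * 115 / (4 + 115)
v = 47.3529 uM/s

47.3529 uM/s


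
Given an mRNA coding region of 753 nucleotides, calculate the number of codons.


codons = nucleotides / 3
codons = 753 / 3 = 251

251


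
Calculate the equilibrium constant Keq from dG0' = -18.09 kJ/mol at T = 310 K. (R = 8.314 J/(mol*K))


Keq = exp(-dG0 * 1000 / (R * T))
Keq = exp(-(-18.09) * 1000 / (8.314 * 310))
Keq = 1117.5169

1117.5169


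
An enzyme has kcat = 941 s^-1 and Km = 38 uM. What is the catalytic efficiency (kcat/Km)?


Catalytic efficiency = kcat / Km
= 941 / 38
= 24.7632 uM^-1*s^-1

24.7632 uM^-1*s^-1


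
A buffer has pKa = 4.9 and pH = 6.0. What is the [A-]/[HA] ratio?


[A-]/[HA] = 10^(pH - pKa)
= 10^(6.0 - 4.9)
= 12.5893

12.5893


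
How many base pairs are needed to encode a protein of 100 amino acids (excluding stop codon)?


Each amino acid = 1 codon = 3 bp
bp = 100 * 3 = 300 bp

300 bp


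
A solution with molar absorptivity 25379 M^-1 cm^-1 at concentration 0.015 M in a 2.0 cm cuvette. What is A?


A = epsilon * c * l
A = 25379 * 0.015 * 2.0
A = 761.37

761.37


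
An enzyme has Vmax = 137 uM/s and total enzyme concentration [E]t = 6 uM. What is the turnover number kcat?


kcat = Vmax / [E]t
kcat = 137 / 6
kcat = 22.8333 s^-1

22.8333 s^-1


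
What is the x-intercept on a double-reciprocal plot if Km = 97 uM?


x-intercept = -1/Km
= -1/97
= -0.0103 1/uM

-0.0103 1/uM


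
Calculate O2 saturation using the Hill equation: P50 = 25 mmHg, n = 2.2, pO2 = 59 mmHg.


Y = pO2^n / (P50^n + pO2^n)
Y = 59^2.2 / (25^2.2 + 59^2.2)
Y = 86.86%

86.86%


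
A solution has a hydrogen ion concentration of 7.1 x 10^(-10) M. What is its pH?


pH = -log10([H+])
pH = -log10(7.1 x 10^(-10))
pH = 9.1487

9.1487


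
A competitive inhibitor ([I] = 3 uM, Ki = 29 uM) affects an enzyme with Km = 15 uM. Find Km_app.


Km_app = Km * (1 + [I]/Ki)
Km_app = 15 * (1 + 3/29)
Km_app = 16.5517 uM

16.5517 uM


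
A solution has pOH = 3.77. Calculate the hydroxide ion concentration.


[OH-] = 10^(-pOH)
[OH-] = 10^(-3.77)
[OH-] = 1.698e-04 M

1.698e-04 M


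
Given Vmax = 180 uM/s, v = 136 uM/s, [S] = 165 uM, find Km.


Km = [S] * (Vmax - v) / v
Km = 165 * (180 - 136) / 136
Km = 53.3824 uM

53.3824 uM


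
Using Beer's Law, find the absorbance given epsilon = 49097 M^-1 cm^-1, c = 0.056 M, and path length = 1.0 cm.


A = epsilon * c * l
A = 49097 * 0.056 * 1.0
A = 2749.432

2749.432


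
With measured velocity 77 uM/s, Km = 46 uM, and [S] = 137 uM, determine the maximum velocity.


Vmax = v * (Km + [S]) / [S]
Vmax = 77 * (46 + 137) / 137
Vmax = 102.854 uM/s

102.854 uM/s


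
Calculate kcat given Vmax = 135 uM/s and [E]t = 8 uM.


kcat = Vmax / [E]t
kcat = 135 / 8
kcat = 16.875 s^-1

16.875 s^-1


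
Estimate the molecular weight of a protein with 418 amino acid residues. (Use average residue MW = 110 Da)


MW = n_residues * 110 Da
MW = 418 * 110
MW = 45980 Da

45980 Da


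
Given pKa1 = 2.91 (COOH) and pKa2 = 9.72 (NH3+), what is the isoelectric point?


pI = (pKa1 + pKa2) / 2
pI = (2.91 + 9.72) / 2
pI = 6.315

6.315


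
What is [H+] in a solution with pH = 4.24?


[H+] = 10^(-pH)
[H+] = 10^(-4.24)
[H+] = 5.754e-05 M

5.754e-05 M


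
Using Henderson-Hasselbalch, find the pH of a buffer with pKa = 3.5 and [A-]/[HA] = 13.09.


pH = pKa + log10([A-]/[HA])
pH = 3.5 + log10(13.09)
pH = 4.6169

4.6169


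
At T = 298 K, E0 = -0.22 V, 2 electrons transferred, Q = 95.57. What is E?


E = E0 - (RT/nF) * ln(Q)
E = -0.22 - (8.314 * 298 / (2 * 96485)) * ln(95.57)
E = -0.2785 V

-0.2785 V


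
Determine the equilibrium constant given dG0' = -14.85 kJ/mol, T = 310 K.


Keq = exp(-dG0 * 1000 / (R * T))
Keq = exp(-(-14.85) * 1000 / (8.314 * 310))
Keq = 317.9056

317.9056


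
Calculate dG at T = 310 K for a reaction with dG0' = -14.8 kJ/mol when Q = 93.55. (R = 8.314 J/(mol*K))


dG = dG0' + RT * ln(Q) / 1000
dG = -14.8 + 8.314 * 310 * ln(93.55) / 1000
dG = -3.1028 kJ/mol

-3.1028 kJ/mol


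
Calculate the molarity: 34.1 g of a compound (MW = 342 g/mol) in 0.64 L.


C = (mass / MW) / volume
C = (34.1 / 342) / 0.64
C = 0.1558 M

0.1558 M


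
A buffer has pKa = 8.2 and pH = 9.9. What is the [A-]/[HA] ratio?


[A-]/[HA] = 10^(pH - pKa)
= 10^(9.9 - 8.2)
= 50.1187

50.1187


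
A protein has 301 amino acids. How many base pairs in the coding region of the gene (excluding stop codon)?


Each amino acid = 1 codon = 3 bp
bp = 301 * 3 = 903 bp

903 bp


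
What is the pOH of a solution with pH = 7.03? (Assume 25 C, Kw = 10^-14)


pOH = 14 - pH
pOH = 14 - 7.03
pOH = 6.97

6.97


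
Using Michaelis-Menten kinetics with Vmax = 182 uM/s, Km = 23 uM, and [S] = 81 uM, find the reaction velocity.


v = Vmax * [S] / (Km + [S])
v = 182 * 81 / (23 + 81)
v = 141.75 uM/s

141.75 uM/s


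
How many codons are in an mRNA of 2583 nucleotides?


codons = nucleotides / 3
codons = 2583 / 3 = 861

861


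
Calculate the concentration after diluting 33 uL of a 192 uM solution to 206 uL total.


C2 = C1 * V1 / V2
C2 = 192 * 33 / 206
C2 = 30.7573 uM

30.7573 uM


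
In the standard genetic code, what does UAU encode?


Standard genetic code lookup.
Codon UAU -> Tyr

Tyr


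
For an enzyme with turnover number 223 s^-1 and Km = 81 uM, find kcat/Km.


Catalytic efficiency = kcat / Km
= 223 / 81
= 2.7531 uM^-1*s^-1

2.7531 uM^-1*s^-1


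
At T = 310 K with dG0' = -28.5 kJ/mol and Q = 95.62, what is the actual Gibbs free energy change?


dG = dG0' + RT * ln(Q) / 1000
dG = -28.5 + 8.314 * 310 * ln(95.62) / 1000
dG = -16.7463 kJ/mol

-16.7463 kJ/mol


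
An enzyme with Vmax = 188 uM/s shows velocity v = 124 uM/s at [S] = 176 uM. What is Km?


Km = [S] * (Vmax - v) / v
Km = 176 * (188 - 124) / 124
Km = 90.8387 uM

90.8387 uM


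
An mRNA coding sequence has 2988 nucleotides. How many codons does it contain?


codons = nucleotides / 3
codons = 2988 / 3 = 996

996


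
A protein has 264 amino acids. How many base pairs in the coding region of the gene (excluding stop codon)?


Each amino acid = 1 codon = 3 bp
bp = 264 * 3 = 792 bp

792 bp


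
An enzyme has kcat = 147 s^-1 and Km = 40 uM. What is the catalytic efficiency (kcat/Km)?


Catalytic efficiency = kcat / Km
= 147 / 40
= 3.675 uM^-1*s^-1

3.675 uM^-1*s^-1
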